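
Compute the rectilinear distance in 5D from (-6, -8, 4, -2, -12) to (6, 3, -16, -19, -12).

Σ|x_i - y_i| = |-6 - 6| + |-8 - 3| + |4 - (-16)| + |-2 - (-19)| + |-12 - (-12)| = 12 + 11 + 20 + 17 + 0 = 60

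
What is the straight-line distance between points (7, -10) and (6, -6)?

√(Σ(x_i - y_i)²) = √((7 - 6)² + (-10 - (-6))²)
= √(1² + (-4)²) = √(1 + 16) = √17 ≈ 4.1231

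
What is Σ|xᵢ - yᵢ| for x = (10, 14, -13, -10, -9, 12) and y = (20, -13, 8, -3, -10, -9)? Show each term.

Σ|x_i - y_i| = |10 - 20| + |14 - (-13)| + |-13 - 8| + |-10 - (-3)| + |-9 - (-10)| + |12 - (-9)| = 10 + 27 + 21 + 7 + 1 + 21 = 87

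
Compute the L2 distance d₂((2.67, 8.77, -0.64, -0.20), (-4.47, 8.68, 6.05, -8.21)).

√(Σ(x_i - y_i)²) = √((2.67 - (-4.47))² + (8.77 - 8.68)² + (-0.64 - 6.05)² + (-0.2 - (-8.21))²)
= √(7.14² + 0.09² + (-6.69)² + 8.01²) = √(50.9796 + 0.0081 + 44.7561 + 64.1601) = √159.9039 ≈ 12.6453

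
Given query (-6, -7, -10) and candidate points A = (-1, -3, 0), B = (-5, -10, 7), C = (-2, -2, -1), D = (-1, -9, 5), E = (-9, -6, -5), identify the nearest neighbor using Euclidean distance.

Distances: d(A) ≈ 11.8743, d(B) ≈ 17.2916, d(C) ≈ 11.0454, d(D) ≈ 15.9374, d(E) ≈ 5.9161. Nearest: E = (-9, -6, -5) with distance 5.9161.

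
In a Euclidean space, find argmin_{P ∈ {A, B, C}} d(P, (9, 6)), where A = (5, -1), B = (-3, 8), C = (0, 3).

Distances: d(A) ≈ 8.0623, d(B) ≈ 12.1655, d(C) ≈ 9.4868. Nearest: A = (5, -1) with distance 8.0623.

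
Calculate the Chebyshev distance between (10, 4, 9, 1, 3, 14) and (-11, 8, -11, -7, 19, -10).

max(|x_i - y_i|) = max(|10 - (-11)|, |4 - 8|, |9 - (-11)|, |1 - (-7)|, |3 - 19|, |14 - (-10)|) = max(21, 4, 20, 8, 16, 24) = 24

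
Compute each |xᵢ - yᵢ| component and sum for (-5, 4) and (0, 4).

Σ|x_i - y_i| = |-5 - 0| + |4 - 4| = 5 + 0 = 5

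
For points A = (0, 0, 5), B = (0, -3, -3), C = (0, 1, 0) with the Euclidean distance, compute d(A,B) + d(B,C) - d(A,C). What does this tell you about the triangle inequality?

d(A,B) = √(0² + 3² + 8²) = √73 ≈ 8.544, d(B,C) = √(0² + 4² + 3²) = √25 = 5, d(A,C) = √(0² + 1² + 5²) = √26 ≈ 5.099.
d(A,B) + d(B,C) - d(A,C) = 8.544 + 5 - 5.099 = 13.544 - 5.099 = 8.445 (to 4 decimal places). This is ≥ 0, so the triangle inequality holds for these points.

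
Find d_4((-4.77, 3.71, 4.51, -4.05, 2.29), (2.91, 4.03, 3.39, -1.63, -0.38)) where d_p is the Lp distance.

(Σ|x_i - y_i|^4)^(1/4) = (|-4.77 - 2.91|^4 + |3.71 - 4.03|^4 + |4.51 - 3.39|^4 + |-4.05 - (-1.63)|^4 + |2.29 - (-0.38)|^4)^(1/4)
= (7.68^4 + 0.32^4 + 1.12^4 + 2.42^4 + 2.67^4)^(1/4) ≈ (3478.9235 + 0.0105 + 1.5735 + 34.2974 + 50.8212)^(1/4) = (3565.6261)^(1/4) ≈ 7.7274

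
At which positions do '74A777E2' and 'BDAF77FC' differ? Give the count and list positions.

Differing positions: 1, 2, 4, 7, 8. Hamming distance = 5.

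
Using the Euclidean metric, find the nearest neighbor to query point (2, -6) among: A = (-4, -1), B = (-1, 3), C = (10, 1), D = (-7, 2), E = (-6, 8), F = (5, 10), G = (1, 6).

Distances: d(A) ≈ 7.8102, d(B) ≈ 9.4868, d(C) ≈ 10.6301, d(D) ≈ 12.0416, d(E) ≈ 16.1245, d(F) ≈ 16.2788, d(G) ≈ 12.0416. Nearest: A = (-4, -1) with distance 7.8102.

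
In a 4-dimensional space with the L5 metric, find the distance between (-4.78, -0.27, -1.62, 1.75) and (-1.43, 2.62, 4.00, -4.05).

(Σ|x_i - y_i|^5)^(1/5) = (|-4.78 - (-1.43)|^5 + |-0.27 - 2.62|^5 + |-1.62 - 4|^5 + |1.75 - (-4.05)|^5)^(1/5)
= (3.35^5 + 2.89^5 + 5.62^5 + 5.8^5)^(1/5) ≈ (421.9141 + 201.5994 + 5606.3677 + 6563.5677)^(1/5) = (12793.4489)^(1/5) ≈ 6.6282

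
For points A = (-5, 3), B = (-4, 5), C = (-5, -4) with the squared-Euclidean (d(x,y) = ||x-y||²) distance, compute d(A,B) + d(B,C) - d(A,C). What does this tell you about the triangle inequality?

d(A,B) = 1² + 2² = 5, d(B,C) = 1² + 9² = 82, d(A,C) = 0² + 7² = 49.
d(A,B) + d(B,C) - d(A,C) = 5 + 82 - 49 = 87 - 49 = 38. This is ≥ 0, so the triangle inequality holds for these points.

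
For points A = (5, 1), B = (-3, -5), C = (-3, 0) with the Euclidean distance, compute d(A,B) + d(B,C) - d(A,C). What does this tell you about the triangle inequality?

d(A,B) = √(8² + 6²) = √100 = 10, d(B,C) = √(0² + 5²) = √25 = 5, d(A,C) = √(8² + 1²) = √65 ≈ 8.0623.
d(A,B) + d(B,C) - d(A,C) = 10 + 5 - 8.0623 = 15 - 8.0623 = 6.9377 (to 4 decimal places). This is ≥ 0, so the triangle inequality holds for these points.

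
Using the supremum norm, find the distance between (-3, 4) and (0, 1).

max(|x_i - y_i|) = max(|-3 - 0|, |4 - 1|) = max(3, 3) = 3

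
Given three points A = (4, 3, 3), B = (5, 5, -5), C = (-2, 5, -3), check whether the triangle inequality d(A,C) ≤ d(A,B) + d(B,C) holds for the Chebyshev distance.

d(A,B) = max(1, 2, 8) = 8, d(B,C) = max(7, 0, 2) = 7, d(A,C) = max(6, 2, 6) = 6.
d(A,C) = 6 ≤ 8 + 7 = 15. Triangle inequality is satisfied.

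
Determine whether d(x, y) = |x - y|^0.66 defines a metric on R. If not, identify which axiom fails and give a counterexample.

Yes. With 0 < p = 0.66 ≤ 1, d(x,y) = |x-y|^0.66 is a metric on R. Non-negativity and symmetry are immediate; |x-y|^0.66 = 0 ⟺ |x-y| = 0 ⟺ x = y. For the triangle inequality, the function t ↦ t^0.66 is subadditive on [0,∞) when p ≤ 1, so |x-z|^0.66 ≤ (|x-y| + |y-z|)^0.66 ≤ |x-y|^0.66 + |y-z|^0.66.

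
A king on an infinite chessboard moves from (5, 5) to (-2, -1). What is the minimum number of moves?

max(|x_i - y_i|) = max(|5 - (-2)|, |5 - (-1)|) = max(7, 6) = 7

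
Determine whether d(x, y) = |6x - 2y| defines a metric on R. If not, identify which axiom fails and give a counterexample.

No. d fails symmetry: d(8, 6) = |6·8 - 2·6| = |36| = 36, but d(6, 8) = |6·6 - 2·8| = |20| = 20. Since 36 ≠ 20, d(x,y) ≠ d(y,x) in general.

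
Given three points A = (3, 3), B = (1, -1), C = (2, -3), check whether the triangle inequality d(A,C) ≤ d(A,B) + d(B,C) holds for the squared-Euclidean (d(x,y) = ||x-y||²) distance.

d(A,B) = 2² + 4² = 20, d(B,C) = 1² + 2² = 5, d(A,C) = 1² + 6² = 37.
d(A,C) = 37 > 20 + 5 = 25. Triangle inequality is VIOLATED. (Squared-Euclidean is not a metric — this is a counterexample.)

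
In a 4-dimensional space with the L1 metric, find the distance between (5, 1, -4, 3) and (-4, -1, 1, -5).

Σ|x_i - y_i| = |5 - (-4)| + |1 - (-1)| + |-4 - 1| + |3 - (-5)| = 9 + 2 + 5 + 8 = 24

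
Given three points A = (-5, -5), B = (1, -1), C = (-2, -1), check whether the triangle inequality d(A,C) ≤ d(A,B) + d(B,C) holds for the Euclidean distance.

d(A,B) = √(6² + 4²) = √52 ≈ 7.2111, d(B,C) = √(3² + 0²) = √9 = 3, d(A,C) = √(3² + 4²) = √25 = 5.
d(A,C) = 5 ≤ 7.2111 + 3 = 10.2111. Triangle inequality is satisfied.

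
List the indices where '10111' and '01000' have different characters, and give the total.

Differing positions: 1, 2, 3, 4, 5. Hamming distance = 5.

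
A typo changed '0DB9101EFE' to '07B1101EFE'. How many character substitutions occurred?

Differing positions: 2, 4. Hamming distance = 2.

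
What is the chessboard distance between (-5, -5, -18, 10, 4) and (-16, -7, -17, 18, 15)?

max(|x_i - y_i|) = max(|-5 - (-16)|, |-5 - (-7)|, |-18 - (-17)|, |10 - 18|, |4 - 15|) = max(11, 2, 1, 8, 11) = 11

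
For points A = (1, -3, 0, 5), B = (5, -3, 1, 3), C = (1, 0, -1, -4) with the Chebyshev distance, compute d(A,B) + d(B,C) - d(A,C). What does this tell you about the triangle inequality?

d(A,B) = max(4, 0, 1, 2) = 4, d(B,C) = max(4, 3, 2, 7) = 7, d(A,C) = max(0, 3, 1, 9) = 9.
d(A,B) + d(B,C) - d(A,C) = 4 + 7 - 9 = 11 - 9 = 2. This is ≥ 0, so the triangle inequality holds for these points.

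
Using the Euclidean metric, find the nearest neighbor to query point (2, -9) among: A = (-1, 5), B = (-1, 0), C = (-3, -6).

Distances: d(A) ≈ 14.3178, d(B) ≈ 9.4868, d(C) ≈ 5.831. Nearest: C = (-3, -6) with distance 5.831.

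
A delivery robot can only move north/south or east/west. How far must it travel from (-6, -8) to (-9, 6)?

Σ|x_i - y_i| = |-6 - (-9)| + |-8 - 6| = 3 + 14 = 17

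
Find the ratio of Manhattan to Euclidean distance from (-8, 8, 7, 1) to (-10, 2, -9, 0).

L1 = |-8 - (-10)| + |8 - 2| + |7 - (-9)| + |1 - 0| = 2 + 6 + 16 + 1 = 25
L2 = √(2² + 6² + 16² + 1²) = √297 ≈ 17.2337
L1 ≥ L2 always (equality iff movement is along one axis); L1 > L2 here.
Ratio L1/L2 = 25/√297 ≈ 1.4506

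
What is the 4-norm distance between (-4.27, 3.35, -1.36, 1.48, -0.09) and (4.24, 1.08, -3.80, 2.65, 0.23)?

(Σ|x_i - y_i|^4)^(1/4) = (|-4.27 - 4.24|^4 + |3.35 - 1.08|^4 + |-1.36 - (-3.8)|^4 + |1.48 - 2.65|^4 + |-0.09 - 0.23|^4)^(1/4)
= (8.51^4 + 2.27^4 + 2.44^4 + 1.17^4 + 0.32^4)^(1/4) ≈ (5244.6709 + 26.5524 + 35.4454 + 1.8739 + 0.0105)^(1/4) = (5308.5531)^(1/4) ≈ 8.5358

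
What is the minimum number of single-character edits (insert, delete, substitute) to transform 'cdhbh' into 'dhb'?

Let D[i][j] be the edit distance between the first i characters of 'cdhbh' and the first j characters of 'dhb', with D[i][0] = i, D[0][j] = j, and D[i][j] = D[i-1][j-1] if the characters match, else 1 + min(D[i-1][j], D[i][j-1], D[i-1][j-1]). Filling the table (rows: prefixes of 'cdhbh', columns: prefixes of 'dhb'):
     ε  d  h  b
  ε  0  1  2  3
  c  1  1  2  3
  d  2  1  2  3
  h  3  2  1  2
  b  4  3  2  1
  h  5  4  3  2
The bottom-right entry gives D[5][3] = 2, so no sequence of fewer than 2 edits works. Backtracking through the table gives one optimal edit sequence (2 edits):
  cdhbh → dhbh (del c @1)
  dhbh → dhb (del h @4)
Edit distance = 2.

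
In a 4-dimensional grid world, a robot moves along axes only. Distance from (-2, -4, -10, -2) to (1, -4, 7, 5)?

Σ|x_i - y_i| = |-2 - 1| + |-4 - (-4)| + |-10 - 7| + |-2 - 5| = 3 + 0 + 17 + 7 = 27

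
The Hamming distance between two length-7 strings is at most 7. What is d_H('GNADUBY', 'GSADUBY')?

Differing positions: 2. Hamming distance = 1. The maximum possible Hamming distance for length-7 strings is 7, so d_H/7 = 1/7 ≈ 0.1429.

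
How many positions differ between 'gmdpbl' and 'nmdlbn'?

Differing positions: 1, 4, 6. Hamming distance = 3.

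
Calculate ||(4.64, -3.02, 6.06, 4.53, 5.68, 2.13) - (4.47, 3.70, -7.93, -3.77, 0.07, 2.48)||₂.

√(Σ(x_i - y_i)²) = √((4.64 - 4.47)² + (-3.02 - 3.7)² + (6.06 - (-7.93))² + (4.53 - (-3.77))² + (5.68 - 0.07)² + (2.13 - 2.48)²)
= √(0.17² + (-6.72)² + 13.99² + 8.3² + 5.61² + (-0.35)²) = √(0.0289 + 45.1584 + 195.7201 + 68.89 + 31.4721 + 0.1225) = √341.392 ≈ 18.4768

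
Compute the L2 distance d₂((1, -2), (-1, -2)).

√(Σ(x_i - y_i)²) = √((1 - (-1))² + (-2 - (-2))²)
= √(2² + 0²) = √(4 + 0) = √4 = 2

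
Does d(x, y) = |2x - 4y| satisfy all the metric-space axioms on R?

No. d fails symmetry: d(1, 9) = |2·1 - 4·9| = |-34| = 34, but d(9, 1) = |2·9 - 4·1| = |14| = 14. Since 34 ≠ 14, d(x,y) ≠ d(y,x) in general.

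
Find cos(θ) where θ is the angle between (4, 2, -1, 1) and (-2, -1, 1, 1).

With u = (4, 2, -1, 1), v = (-2, -1, 1, 1):
u·v = 4·(-2) + 2·(-1) + (-1)·1 + 1·1 = (-8) + (-2) + (-1) + 1 = -10.
|u| = √(4² + 2² + (-1)² + 1²) = √22, |v| = √((-2)² + (-1)² + 1² + 1²) = √7, so |u||v| = √(22·7) = √154.
cos θ = (u·v)/(|u||v|) = -10/√154 ≈ -0.8058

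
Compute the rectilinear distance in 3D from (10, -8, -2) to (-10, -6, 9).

Σ|x_i - y_i| = |10 - (-10)| + |-8 - (-6)| + |-2 - 9| = 20 + 2 + 11 = 33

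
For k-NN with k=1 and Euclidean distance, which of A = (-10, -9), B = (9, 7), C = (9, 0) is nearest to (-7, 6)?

Distances: d(A) ≈ 15.2971, d(B) ≈ 16.0312, d(C) ≈ 17.088. Nearest: A = (-10, -9) with distance 15.2971.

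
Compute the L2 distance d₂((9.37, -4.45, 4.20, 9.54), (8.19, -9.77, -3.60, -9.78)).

√(Σ(x_i - y_i)²) = √((9.37 - 8.19)² + (-4.45 - (-9.77))² + (4.2 - (-3.6))² + (9.54 - (-9.78))²)
= √(1.18² + 5.32² + 7.8² + 19.32²) = √(1.3924 + 28.3024 + 60.84 + 373.2624) = √463.7972 ≈ 21.536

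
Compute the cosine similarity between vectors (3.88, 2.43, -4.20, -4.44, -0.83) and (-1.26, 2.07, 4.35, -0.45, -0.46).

With u = (3.88, 2.43, -4.20, -4.44, -0.83), v = (-1.26, 2.07, 4.35, -0.45, -0.46):
u·v = 3.88·(-1.26) + 2.43·2.07 + (-4.2)·4.35 + (-4.44)·(-0.45) + (-0.83)·(-0.46) = (-4.8888) + 5.0301 + (-18.27) + 1.998 + 0.3818 = -15.7489.
|u| = √(3.88² + 2.43² + (-4.2)² + (-4.44)² + (-0.83)²) = √(15.0544 + 5.9049 + 17.64 + 19.7136 + 0.6889) = √59.0018, |v| = √((-1.26)² + 2.07² + 4.35² + (-0.45)² + (-0.46)²) = √(1.5876 + 4.2849 + 18.9225 + 0.2025 + 0.2116) = √25.2091.
cos θ = (u·v)/(|u||v|) = -15.7489/(√59.0018·√25.2091) ≈ -0.4084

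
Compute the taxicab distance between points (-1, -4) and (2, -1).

Σ|x_i - y_i| = |-1 - 2| + |-4 - (-1)| = 3 + 3 = 6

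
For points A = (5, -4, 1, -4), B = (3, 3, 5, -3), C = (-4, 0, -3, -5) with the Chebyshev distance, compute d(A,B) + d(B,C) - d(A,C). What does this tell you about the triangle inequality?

d(A,B) = max(2, 7, 4, 1) = 7, d(B,C) = max(7, 3, 8, 2) = 8, d(A,C) = max(9, 4, 4, 1) = 9.
d(A,B) + d(B,C) - d(A,C) = 7 + 8 - 9 = 15 - 9 = 6. This is ≥ 0, so the triangle inequality holds for these points.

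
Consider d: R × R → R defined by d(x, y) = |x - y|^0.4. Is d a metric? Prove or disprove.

Yes. With 0 < p = 0.4 ≤ 1, d(x,y) = |x-y|^0.4 is a metric on R. Non-negativity and symmetry are immediate; |x-y|^0.4 = 0 ⟺ |x-y| = 0 ⟺ x = y. For the triangle inequality, the function t ↦ t^0.4 is subadditive on [0,∞) when p ≤ 1, so |x-z|^0.4 ≤ (|x-y| + |y-z|)^0.4 ≤ |x-y|^0.4 + |y-z|^0.4.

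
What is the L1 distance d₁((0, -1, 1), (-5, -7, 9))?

Σ|x_i - y_i| = |0 - (-5)| + |-1 - (-7)| + |1 - 9| = 5 + 6 + 8 = 19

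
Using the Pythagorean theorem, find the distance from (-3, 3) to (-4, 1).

√(Σ(x_i - y_i)²) = √((-3 - (-4))² + (3 - 1)²)
= √(1² + 2²) = √(1 + 4) = √5 ≈ 2.2361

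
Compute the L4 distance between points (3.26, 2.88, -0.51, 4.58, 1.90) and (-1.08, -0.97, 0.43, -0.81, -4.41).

(Σ|x_i - y_i|^4)^(1/4) = (|3.26 - (-1.08)|^4 + |2.88 - (-0.97)|^4 + |-0.51 - 0.43|^4 + |4.58 - (-0.81)|^4 + |1.9 - (-4.41)|^4)^(1/4)
= (4.34^4 + 3.85^4 + 0.94^4 + 5.39^4 + 6.31^4)^(1/4) ≈ (354.7798 + 219.7065 + 0.7807 + 844.0245 + 1585.3218)^(1/4) = (3004.6133)^(1/4) ≈ 7.4037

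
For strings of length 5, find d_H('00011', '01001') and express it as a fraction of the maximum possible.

Differing positions: 2, 4. Hamming distance = 2. The maximum possible Hamming distance for length-5 strings is 5, so d_H/5 = 2/5 = 0.4.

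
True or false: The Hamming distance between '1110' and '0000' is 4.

Differing positions: 1, 2, 3. Hamming distance = 3, so the claim that d_H = 4 is false.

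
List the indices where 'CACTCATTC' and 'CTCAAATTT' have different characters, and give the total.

Differing positions: 2, 4, 5, 9. Hamming distance = 4.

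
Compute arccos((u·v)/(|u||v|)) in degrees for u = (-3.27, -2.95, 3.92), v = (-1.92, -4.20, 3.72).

With u = (-3.27, -2.95, 3.92), v = (-1.92, -4.20, 3.72):
u·v = (-3.27)·(-1.92) + (-2.95)·(-4.2) + 3.92·3.72 = 6.2784 + 12.39 + 14.5824 = 33.2508.
|u| = √((-3.27)² + (-2.95)² + 3.92²) = √(10.6929 + 8.7025 + 15.3664) = √34.7618, |v| = √((-1.92)² + (-4.2)² + 3.72²) = √(3.6864 + 17.64 + 13.8384) = √35.1648.
cos θ = (u·v)/(|u||v|) = 33.2508/(√34.7618·√35.1648) ≈ 0.951036
θ = arccos(0.951036) ≈ 18°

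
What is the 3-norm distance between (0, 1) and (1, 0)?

(Σ|x_i - y_i|^3)^(1/3) = (|0 - 1|^3 + |1 - 0|^3)^(1/3)
= (1^3 + 1^3)^(1/3) = (1 + 1)^(1/3) = (2)^(1/3) ≈ 1.2599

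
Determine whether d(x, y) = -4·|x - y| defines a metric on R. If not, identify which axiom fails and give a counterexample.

No. With c = -4 < 0, d fails non-negativity: d(8, 11) = -4·|8 - 11| = -4·3 = -12 < 0.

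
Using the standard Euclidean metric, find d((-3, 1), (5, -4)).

√(Σ(x_i - y_i)²) = √((-3 - 5)² + (1 - (-4))²)
= √((-8)² + 5²) = √(64 + 25) = √89 ≈ 9.434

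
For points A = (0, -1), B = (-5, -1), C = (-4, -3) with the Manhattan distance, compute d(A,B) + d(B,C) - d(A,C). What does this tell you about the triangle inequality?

d(A,B) = 5 + 0 = 5, d(B,C) = 1 + 2 = 3, d(A,C) = 4 + 2 = 6.
d(A,B) + d(B,C) - d(A,C) = 5 + 3 - 6 = 8 - 6 = 2. This is ≥ 0, so the triangle inequality holds for these points.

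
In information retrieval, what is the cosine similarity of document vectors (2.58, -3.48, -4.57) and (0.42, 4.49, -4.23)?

With u = (2.58, -3.48, -4.57), v = (0.42, 4.49, -4.23):
u·v = 2.58·0.42 + (-3.48)·4.49 + (-4.57)·(-4.23) = 1.0836 + (-15.6252) + 19.3311 = 4.7895.
|u| = √(2.58² + (-3.48)² + (-4.57)²) = √(6.6564 + 12.1104 + 20.8849) = √39.6517, |v| = √(0.42² + 4.49² + (-4.23)²) = √(0.1764 + 20.1601 + 17.8929) = √38.2294.
cos θ = (u·v)/(|u||v|) = 4.7895/(√39.6517·√38.2294) ≈ 0.123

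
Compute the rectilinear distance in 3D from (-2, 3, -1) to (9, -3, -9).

Σ|x_i - y_i| = |-2 - 9| + |3 - (-3)| + |-1 - (-9)| = 11 + 6 + 8 = 25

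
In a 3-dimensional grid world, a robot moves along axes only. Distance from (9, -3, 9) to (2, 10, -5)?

Σ|x_i - y_i| = |9 - 2| + |-3 - 10| + |9 - (-5)| = 7 + 13 + 14 = 34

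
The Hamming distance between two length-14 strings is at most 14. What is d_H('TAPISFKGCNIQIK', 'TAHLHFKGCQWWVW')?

Differing positions: 3, 4, 5, 10, 11, 12, 13, 14. Hamming distance = 8. The maximum possible Hamming distance for length-14 strings is 14, so d_H/14 = 8/14 ≈ 0.5714.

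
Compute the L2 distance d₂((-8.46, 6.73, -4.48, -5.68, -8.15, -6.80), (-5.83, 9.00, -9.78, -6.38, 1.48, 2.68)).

√(Σ(x_i - y_i)²) = √((-8.46 - (-5.83))² + (6.73 - 9)² + (-4.48 - (-9.78))² + (-5.68 - (-6.38))² + (-8.15 - 1.48)² + (-6.8 - 2.68)²)
= √((-2.63)² + (-2.27)² + 5.3² + 0.7² + (-9.63)² + (-9.48)²) = √(6.9169 + 5.1529 + 28.09 + 0.49 + 92.7369 + 89.8704) = √223.2571 ≈ 14.9418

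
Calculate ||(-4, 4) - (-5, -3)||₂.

√(Σ(x_i - y_i)²) = √((-4 - (-5))² + (4 - (-3))²)
= √(1² + 7²) = √(1 + 49) = √50 ≈ 7.0711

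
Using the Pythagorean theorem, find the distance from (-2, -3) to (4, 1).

√(Σ(x_i - y_i)²) = √((-2 - 4)² + (-3 - 1)²)
= √((-6)² + (-4)²) = √(36 + 16) = √52 ≈ 7.2111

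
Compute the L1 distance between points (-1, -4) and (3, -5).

Σ|x_i - y_i| = |-1 - 3| + |-4 - (-5)| = 4 + 1 = 5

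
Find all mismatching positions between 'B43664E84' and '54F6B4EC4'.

Differing positions: 1, 3, 5, 8. Hamming distance = 4.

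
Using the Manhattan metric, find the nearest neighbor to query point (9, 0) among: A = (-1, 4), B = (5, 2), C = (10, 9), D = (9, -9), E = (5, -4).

Distances: d(A) = 14, d(B) = 6, d(C) = 10, d(D) = 9, d(E) = 8. Nearest: B = (5, 2) with distance 6.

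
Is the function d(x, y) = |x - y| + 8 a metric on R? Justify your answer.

No. d fails identity of indiscernibles (specifically d(x,x) = 0): d(-1, -1) = |-1 - (-1)| + 8 = 0 + 8 = 8 ≠ 0.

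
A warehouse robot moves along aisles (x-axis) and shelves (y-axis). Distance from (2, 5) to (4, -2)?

Σ|x_i - y_i| = |2 - 4| + |5 - (-2)| = 2 + 7 = 9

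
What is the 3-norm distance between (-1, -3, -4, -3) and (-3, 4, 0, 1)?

(Σ|x_i - y_i|^3)^(1/3) = (|-1 - (-3)|^3 + |-3 - 4|^3 + |-4 - 0|^3 + |-3 - 1|^3)^(1/3)
= (2^3 + 7^3 + 4^3 + 4^3)^(1/3) = (8 + 343 + 64 + 64)^(1/3) = (479)^(1/3) ≈ 7.8243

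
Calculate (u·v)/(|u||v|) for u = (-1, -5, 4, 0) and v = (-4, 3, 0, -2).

With u = (-1, -5, 4, 0), v = (-4, 3, 0, -2):
u·v = (-1)·(-4) + (-5)·3 + 4·0 + 0·(-2) = 4 + (-15) + 0 + 0 = -11.
|u| = √((-1)² + (-5)² + 4² + 0²) = √42, |v| = √((-4)² + 3² + 0² + (-2)²) = √29, so |u||v| = √(42·29) = √1218.
cos θ = (u·v)/(|u||v|) = -11/√1218 ≈ -0.3152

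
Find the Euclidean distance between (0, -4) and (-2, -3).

√(Σ(x_i - y_i)²) = √((0 - (-2))² + (-4 - (-3))²)
= √(2² + (-1)²) = √(4 + 1) = √5 ≈ 2.2361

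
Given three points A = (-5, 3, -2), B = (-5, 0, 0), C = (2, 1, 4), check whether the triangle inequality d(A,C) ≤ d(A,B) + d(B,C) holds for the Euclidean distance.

d(A,B) = √(0² + 3² + 2²) = √13 ≈ 3.6056, d(B,C) = √(7² + 1² + 4²) = √66 ≈ 8.124, d(A,C) = √(7² + 2² + 6²) = √89 ≈ 9.434.
d(A,C) ≈ 9.434 ≤ 3.6056 + 8.124 = 11.7296. Triangle inequality is satisfied.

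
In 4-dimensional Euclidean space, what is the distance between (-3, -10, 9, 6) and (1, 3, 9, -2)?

√(Σ(x_i - y_i)²) = √((-3 - 1)² + (-10 - 3)² + (9 - 9)² + (6 - (-2))²)
= √((-4)² + (-13)² + 0² + 8²) = √(16 + 169 + 0 + 64) = √249 ≈ 15.7797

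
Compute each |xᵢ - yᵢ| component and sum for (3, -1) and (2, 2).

Σ|x_i - y_i| = |3 - 2| + |-1 - 2| = 1 + 3 = 4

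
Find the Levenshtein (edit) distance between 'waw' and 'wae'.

Let D[i][j] be the edit distance between the first i characters of 'waw' and the first j characters of 'wae', with D[i][0] = i, D[0][j] = j, and D[i][j] = D[i-1][j-1] if the characters match, else 1 + min(D[i-1][j], D[i][j-1], D[i-1][j-1]). Filling the table (rows: prefixes of 'waw', columns: prefixes of 'wae'):
     ε  w  a  e
  ε  0  1  2  3
  w  1  0  1  2
  a  2  1  0  1
  w  3  2  1  1
The bottom-right entry gives D[3][3] = 1, so no sequence of fewer than 1 edit works. Backtracking through the table gives one optimal edit sequence (1 edit):
  waw → wae (sub w→e @3)
Edit distance = 1.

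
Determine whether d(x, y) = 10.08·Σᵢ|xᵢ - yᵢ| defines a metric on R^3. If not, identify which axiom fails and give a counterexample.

Yes. The L1 (Manhattan) norm induces a metric on R^3, and multiplying a metric by a positive constant 10.08 > 0 preserves all four axioms: non-negativity (10.08·||x-y|| ≥ 0), identity (10.08·||x-y|| = 0 ⟺ ||x-y|| = 0 ⟺ x = y), symmetry (||x-y|| = ||y-x||), and the triangle inequality (10.08·||x-z|| ≤ 10.08·||x-y|| + 10.08·||y-z||). So d is a metric.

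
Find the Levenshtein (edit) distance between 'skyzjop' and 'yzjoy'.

Let D[i][j] be the edit distance between the first i characters of 'skyzjop' and the first j characters of 'yzjoy', with D[i][0] = i, D[0][j] = j, and D[i][j] = D[i-1][j-1] if the characters match, else 1 + min(D[i-1][j], D[i][j-1], D[i-1][j-1]). Filling the table (rows: prefixes of 'skyzjop', columns: prefixes of 'yzjoy'):
     ε  y  z  j  o  y
  ε  0  1  2  3  4  5
  s  1  1  2  3  4  5
  k  2  2  2  3  4  5
  y  3  2  3  3  4  4
  z  4  3  2  3  4  5
  j  5  4  3  2  3  4
  o  6  5  4  3  2  3
  p  7  6  5  4  3  3
The bottom-right entry gives D[7][5] = 3, so no sequence of fewer than 3 edits works. Backtracking through the table gives one optimal edit sequence (3 edits):
  skyzjop → kyzjop (del s @1)
  kyzjop → yzjop (del k @1)
  yzjop → yzjoy (sub p→y @5)
Edit distance = 3.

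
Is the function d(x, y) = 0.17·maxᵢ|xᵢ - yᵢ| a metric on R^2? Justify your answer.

Yes. The L∞ (Chebyshev) norm induces a metric on R^2, and multiplying a metric by a positive constant 0.17 > 0 preserves all four axioms: non-negativity (0.17·||x-y|| ≥ 0), identity (0.17·||x-y|| = 0 ⟺ ||x-y|| = 0 ⟺ x = y), symmetry (||x-y|| = ||y-x||), and the triangle inequality (0.17·||x-z|| ≤ 0.17·||x-y|| + 0.17·||y-z||). So d is a metric.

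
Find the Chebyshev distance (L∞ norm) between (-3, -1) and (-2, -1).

max(|x_i - y_i|) = max(|-3 - (-2)|, |-1 - (-1)|) = max(1, 0) = 1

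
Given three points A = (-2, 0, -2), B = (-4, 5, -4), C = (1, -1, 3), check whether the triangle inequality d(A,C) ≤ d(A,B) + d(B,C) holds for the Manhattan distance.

d(A,B) = 2 + 5 + 2 = 9, d(B,C) = 5 + 6 + 7 = 18, d(A,C) = 3 + 1 + 5 = 9.
d(A,C) = 9 ≤ 9 + 18 = 27. Triangle inequality is satisfied.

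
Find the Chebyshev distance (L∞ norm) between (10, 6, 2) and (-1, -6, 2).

max(|x_i - y_i|) = max(|10 - (-1)|, |6 - (-6)|, |2 - 2|) = max(11, 12, 0) = 12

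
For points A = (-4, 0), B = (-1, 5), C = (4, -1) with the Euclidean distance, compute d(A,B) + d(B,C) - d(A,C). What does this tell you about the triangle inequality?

d(A,B) = √(3² + 5²) = √34 ≈ 5.831, d(B,C) = √(5² + 6²) = √61 ≈ 7.8102, d(A,C) = √(8² + 1²) = √65 ≈ 8.0623.
d(A,B) + d(B,C) - d(A,C) = 5.831 + 7.8102 - 8.0623 = 13.6412 - 8.0623 = 5.5789 (to 4 decimal places). This is ≥ 0, so the triangle inequality holds for these points.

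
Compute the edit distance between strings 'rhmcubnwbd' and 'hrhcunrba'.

Let D[i][j] be the edit distance between the first i characters of 'rhmcubnwbd' and the first j characters of 'hrhcunrba', with D[i][0] = i, D[0][j] = j, and D[i][j] = D[i-1][j-1] if the characters match, else 1 + min(D[i-1][j], D[i][j-1], D[i-1][j-1]). Filling the table (rows: prefixes of 'rhmcubnwbd', columns: prefixes of 'hrhcunrba'):
     ε  h  r  h  c  u  n  r  b  a
  ε  0  1  2  3  4  5  6  7  8  9
  r  1  1  1  2  3  4  5  6  7  8
  h  2  1  2  1  2  3  4  5  6  7
  m  3  2  2  2  2  3  4  5  6  7
  c  4  3  3  3  2  3  4  5  6  7
  u  5  4  4  4  3  2  3  4  5  6
  b  6  5  5  5  4  3  3  4  4  5
  n  7  6  6  6  5  4  3  4  5  5
  w  8  7  7  7  6  5  4  4  5  6
  b  9  8  8  8  7  6  5  5  4  5
  d 10  9  9  9  8  7  6  6  5  5
The bottom-right entry gives D[10][9] = 5, so no sequence of fewer than 5 edits works. Backtracking through the table gives one optimal edit sequence (5 edits):
  rhmcubnwbd → hrhmcubnwbd (ins h @1)
  hrhmcubnwbd → hrhcubnwbd (del m @4)
  hrhcubnwbd → hrhcunwbd (del b @6)
  hrhcunwbd → hrhcunrbd (sub w→r @7)
  hrhcunrbd → hrhcunrba (sub d→a @9)
Edit distance = 5.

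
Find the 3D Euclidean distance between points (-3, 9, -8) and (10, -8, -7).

√(Σ(x_i - y_i)²) = √((-3 - 10)² + (9 - (-8))² + (-8 - (-7))²)
= √((-13)² + 17² + (-1)²) = √(169 + 289 + 1) = √459 ≈ 21.4243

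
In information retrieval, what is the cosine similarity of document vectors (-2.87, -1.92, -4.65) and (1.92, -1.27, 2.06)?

With u = (-2.87, -1.92, -4.65), v = (1.92, -1.27, 2.06):
u·v = (-2.87)·1.92 + (-1.92)·(-1.27) + (-4.65)·2.06 = (-5.5104) + 2.4384 + (-9.579) = -12.651.
|u| = √((-2.87)² + (-1.92)² + (-4.65)²) = √(8.2369 + 3.6864 + 21.6225) = √33.5458, |v| = √(1.92² + (-1.27)² + 2.06²) = √(3.6864 + 1.6129 + 4.2436) = √9.5429.
cos θ = (u·v)/(|u||v|) = -12.651/(√33.5458·√9.5429) ≈ -0.7071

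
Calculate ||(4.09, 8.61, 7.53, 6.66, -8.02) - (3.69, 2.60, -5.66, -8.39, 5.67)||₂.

√(Σ(x_i - y_i)²) = √((4.09 - 3.69)² + (8.61 - 2.6)² + (7.53 - (-5.66))² + (6.66 - (-8.39))² + (-8.02 - 5.67)²)
= √(0.4² + 6.01² + 13.19² + 15.05² + (-13.69)²) = √(0.16 + 36.1201 + 173.9761 + 226.5025 + 187.4161) = √624.1748 ≈ 24.9835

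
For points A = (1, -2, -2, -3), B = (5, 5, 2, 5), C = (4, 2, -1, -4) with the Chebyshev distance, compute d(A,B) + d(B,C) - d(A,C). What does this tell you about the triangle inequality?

d(A,B) = max(4, 7, 4, 8) = 8, d(B,C) = max(1, 3, 3, 9) = 9, d(A,C) = max(3, 4, 1, 1) = 4.
d(A,B) + d(B,C) - d(A,C) = 8 + 9 - 4 = 17 - 4 = 13. This is ≥ 0, so the triangle inequality holds for these points.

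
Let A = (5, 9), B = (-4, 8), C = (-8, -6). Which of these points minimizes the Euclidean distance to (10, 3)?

Distances: d(A) ≈ 7.8102, d(B) ≈ 14.8661, d(C) ≈ 20.1246. Nearest: A = (5, 9) with distance 7.8102.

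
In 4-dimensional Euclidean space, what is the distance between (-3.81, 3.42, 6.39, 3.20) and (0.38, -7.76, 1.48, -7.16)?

√(Σ(x_i - y_i)²) = √((-3.81 - 0.38)² + (3.42 - (-7.76))² + (6.39 - 1.48)² + (3.2 - (-7.16))²)
= √((-4.19)² + 11.18² + 4.91² + 10.36²) = √(17.5561 + 124.9924 + 24.1081 + 107.3296) = √273.9862 ≈ 16.5525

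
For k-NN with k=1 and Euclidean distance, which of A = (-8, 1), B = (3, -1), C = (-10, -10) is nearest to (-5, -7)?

Distances: d(A) ≈ 8.544, d(B) = 10, d(C) ≈ 5.831. Nearest: C = (-10, -10) with distance 5.831.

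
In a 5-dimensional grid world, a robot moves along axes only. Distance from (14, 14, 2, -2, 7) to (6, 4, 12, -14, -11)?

Σ|x_i - y_i| = |14 - 6| + |14 - 4| + |2 - 12| + |-2 - (-14)| + |7 - (-11)| = 8 + 10 + 10 + 12 + 18 = 58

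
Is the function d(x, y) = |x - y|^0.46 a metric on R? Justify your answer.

Yes. With 0 < p = 0.46 ≤ 1, d(x,y) = |x-y|^0.46 is a metric on R. Non-negativity and symmetry are immediate; |x-y|^0.46 = 0 ⟺ |x-y| = 0 ⟺ x = y. For the triangle inequality, the function t ↦ t^0.46 is subadditive on [0,∞) when p ≤ 1, so |x-z|^0.46 ≤ (|x-y| + |y-z|)^0.46 ≤ |x-y|^0.46 + |y-z|^0.46.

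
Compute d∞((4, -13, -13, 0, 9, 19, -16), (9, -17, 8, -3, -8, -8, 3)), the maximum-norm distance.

max(|x_i - y_i|) = max(|4 - 9|, |-13 - (-17)|, |-13 - 8|, |0 - (-3)|, |9 - (-8)|, |19 - (-8)|, |-16 - 3|) = max(5, 4, 21, 3, 17, 27, 19) = 27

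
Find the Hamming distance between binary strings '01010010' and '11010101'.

Differing positions: 1, 6, 7, 8. Hamming distance = 4.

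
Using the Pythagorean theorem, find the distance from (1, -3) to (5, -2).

√(Σ(x_i - y_i)²) = √((1 - 5)² + (-3 - (-2))²)
= √((-4)² + (-1)²) = √(16 + 1) = √17 ≈ 4.1231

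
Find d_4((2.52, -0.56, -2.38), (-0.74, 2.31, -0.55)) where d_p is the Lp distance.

(Σ|x_i - y_i|^4)^(1/4) = (|2.52 - (-0.74)|^4 + |-0.56 - 2.31|^4 + |-2.38 - (-0.55)|^4)^(1/4)
= (3.26^4 + 2.87^4 + 1.83^4)^(1/4) ≈ (112.9459 + 67.8465 + 11.2151)^(1/4) = (192.0075)^(1/4) ≈ 3.7225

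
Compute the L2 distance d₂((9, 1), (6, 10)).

√(Σ(x_i - y_i)²) = √((9 - 6)² + (1 - 10)²)
= √(3² + (-9)²) = √(9 + 81) = √90 ≈ 9.4868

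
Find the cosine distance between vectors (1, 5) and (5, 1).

With u = (1, 5), v = (5, 1):
u·v = 1·5 + 5·1 = 5 + 5 = 10.
|u| = √(1² + 5²) = √26, |v| = √(5² + 1²) = √26, so |u||v| = √(26·26) = √676 = 26.
cos θ = (u·v)/(|u||v|) = 10/26 ≈ 0.3846
Cosine distance = 1 - cos θ ≈ 1 - 0.3846 = 0.6154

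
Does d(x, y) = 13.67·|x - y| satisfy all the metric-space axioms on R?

Yes. Since |x - y| is a metric on R and 13.67 > 0, the positive scalar multiple 13.67·|x - y| is also a metric: scaling by a positive constant preserves non-negativity, identity (d=0 ⟺ |x-y|=0 ⟺ x=y), symmetry, and the triangle inequality.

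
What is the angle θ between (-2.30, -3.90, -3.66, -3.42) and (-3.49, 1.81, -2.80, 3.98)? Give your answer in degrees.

With u = (-2.30, -3.90, -3.66, -3.42), v = (-3.49, 1.81, -2.80, 3.98):
u·v = (-2.3)·(-3.49) + (-3.9)·1.81 + (-3.66)·(-2.8) + (-3.42)·3.98 = 8.027 + (-7.059) + 10.248 + (-13.6116) = -2.3956.
|u| = √((-2.3)² + (-3.9)² + (-3.66)² + (-3.42)²) = √(5.29 + 15.21 + 13.3956 + 11.6964) = √45.592, |v| = √((-3.49)² + 1.81² + (-2.8)² + 3.98²) = √(12.1801 + 3.2761 + 7.84 + 15.8404) = √39.1366.
cos θ = (u·v)/(|u||v|) = -2.3956/(√45.592·√39.1366) ≈ -0.056712
θ = arccos(-0.056712) ≈ 93.25°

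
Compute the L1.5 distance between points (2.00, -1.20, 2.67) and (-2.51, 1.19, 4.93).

(Σ|x_i - y_i|^1.5)^(1/1.5) = (|2 - (-2.51)|^1.5 + |-1.2 - 1.19|^1.5 + |2.67 - 4.93|^1.5)^(1/1.5)
= (4.51^1.5 + 2.39^1.5 + 2.26^1.5)^(1/1.5) ≈ (9.5778 + 3.6949 + 3.3975)^(1/1.5) = (16.6702)^(1/1.5) ≈ 6.5257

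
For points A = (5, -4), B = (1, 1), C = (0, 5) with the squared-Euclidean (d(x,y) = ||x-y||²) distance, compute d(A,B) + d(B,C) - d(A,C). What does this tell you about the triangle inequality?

d(A,B) = 4² + 5² = 41, d(B,C) = 1² + 4² = 17, d(A,C) = 5² + 9² = 106.
d(A,B) + d(B,C) - d(A,C) = 41 + 17 - 106 = 58 - 106 = -48. This is < 0, so the triangle inequality FAILS for these points (squared-Euclidean is not a metric).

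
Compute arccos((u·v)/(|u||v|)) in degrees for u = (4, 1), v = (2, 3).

With u = (4, 1), v = (2, 3):
u·v = 4·2 + 1·3 = 8 + 3 = 11.
|u| = √(4² + 1²) = √17, |v| = √(2² + 3²) = √13, so |u||v| = √(17·13) = √221.
cos θ = (u·v)/(|u||v|) = 11/√221 ≈ 0.73994
θ = arccos(0.73994) ≈ 42.27°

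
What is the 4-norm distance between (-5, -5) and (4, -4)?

(Σ|x_i - y_i|^4)^(1/4) = (|-5 - 4|^4 + |-5 - (-4)|^4)^(1/4)
= (9^4 + 1^4)^(1/4) = (6561 + 1)^(1/4) = (6562)^(1/4) ≈ 9.0003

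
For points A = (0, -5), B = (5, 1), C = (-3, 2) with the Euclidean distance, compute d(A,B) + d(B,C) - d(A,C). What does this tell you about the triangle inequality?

d(A,B) = √(5² + 6²) = √61 ≈ 7.8102, d(B,C) = √(8² + 1²) = √65 ≈ 8.0623, d(A,C) = √(3² + 7²) = √58 ≈ 7.6158.
d(A,B) + d(B,C) - d(A,C) = 7.8102 + 8.0623 - 7.6158 = 15.8725 - 7.6158 = 8.2567 (to 4 decimal places). This is ≥ 0, so the triangle inequality holds for these points.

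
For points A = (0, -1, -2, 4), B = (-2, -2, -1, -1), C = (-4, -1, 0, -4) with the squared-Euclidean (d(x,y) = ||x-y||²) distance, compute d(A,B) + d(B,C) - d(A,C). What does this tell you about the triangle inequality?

d(A,B) = 2² + 1² + 1² + 5² = 31, d(B,C) = 2² + 1² + 1² + 3² = 15, d(A,C) = 4² + 0² + 2² + 8² = 84.
d(A,B) + d(B,C) - d(A,C) = 31 + 15 - 84 = 46 - 84 = -38. This is < 0, so the triangle inequality FAILS for these points (squared-Euclidean is not a metric).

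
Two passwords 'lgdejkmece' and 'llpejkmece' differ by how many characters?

Differing positions: 2, 3. Hamming distance = 2.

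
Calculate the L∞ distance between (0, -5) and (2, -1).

max(|x_i - y_i|) = max(|0 - 2|, |-5 - (-1)|) = max(2, 4) = 4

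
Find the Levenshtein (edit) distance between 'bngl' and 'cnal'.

Let D[i][j] be the edit distance between the first i characters of 'bngl' and the first j characters of 'cnal', with D[i][0] = i, D[0][j] = j, and D[i][j] = D[i-1][j-1] if the characters match, else 1 + min(D[i-1][j], D[i][j-1], D[i-1][j-1]). Filling the table (rows: prefixes of 'bngl', columns: prefixes of 'cnal'):
     ε  c  n  a  l
  ε  0  1  2  3  4
  b  1  1  2  3  4
  n  2  2  1  2  3
  g  3  3  2  2  3
  l  4  4  3  3  2
The bottom-right entry gives D[4][4] = 2, so no sequence of fewer than 2 edits works. Backtracking through the table gives one optimal edit sequence (2 edits):
  bngl → cngl (sub b→c @1)
  cngl → cnal (sub g→a @3)
Edit distance = 2.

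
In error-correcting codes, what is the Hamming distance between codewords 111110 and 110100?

Differing positions: 3, 5. Hamming distance = 2.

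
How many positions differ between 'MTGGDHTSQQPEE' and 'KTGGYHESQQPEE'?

Differing positions: 1, 5, 7. Hamming distance = 3.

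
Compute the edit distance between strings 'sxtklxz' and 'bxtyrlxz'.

Let D[i][j] be the edit distance between the first i characters of 'sxtklxz' and the first j characters of 'bxtyrlxz', with D[i][0] = i, D[0][j] = j, and D[i][j] = D[i-1][j-1] if the characters match, else 1 + min(D[i-1][j], D[i][j-1], D[i-1][j-1]). Filling the table (rows: prefixes of 'sxtklxz', columns: prefixes of 'bxtyrlxz'):
     ε  b  x  t  y  r  l  x  z
  ε  0  1  2  3  4  5  6  7  8
  s  1  1  2  3  4  5  6  7  8
  x  2  2  1  2  3  4  5  6  7
  t  3  3  2  1  2  3  4  5  6
  k  4  4  3  2  2  3  4  5  6
  l  5  5  4  3  3  3  3  4  5
  x  6  6  5  4  4  4  4  3  4
  z  7  7  6  5  5  5  5  4  3
The bottom-right entry gives D[7][8] = 3, so no sequence of fewer than 3 edits works. Backtracking through the table gives one optimal edit sequence (3 edits):
  sxtklxz → bxtklxz (sub s→b @1)
  bxtklxz → bxtyklxz (ins y @4)
  bxtyklxz → bxtyrlxz (sub k→r @5)
Edit distance = 3.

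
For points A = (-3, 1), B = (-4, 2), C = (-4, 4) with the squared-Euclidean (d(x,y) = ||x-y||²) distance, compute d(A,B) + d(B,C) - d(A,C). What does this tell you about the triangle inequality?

d(A,B) = 1² + 1² = 2, d(B,C) = 0² + 2² = 4, d(A,C) = 1² + 3² = 10.
d(A,B) + d(B,C) - d(A,C) = 2 + 4 - 10 = 6 - 10 = -4. This is < 0, so the triangle inequality FAILS for these points (squared-Euclidean is not a metric).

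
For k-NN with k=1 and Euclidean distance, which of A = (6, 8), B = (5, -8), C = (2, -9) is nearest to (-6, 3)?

Distances: d(A) = 13, d(B) ≈ 15.5563, d(C) ≈ 14.4222. Nearest: A = (6, 8) with distance 13.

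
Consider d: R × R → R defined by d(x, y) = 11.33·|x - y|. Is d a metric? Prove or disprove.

Yes. Since |x - y| is a metric on R and 11.33 > 0, the positive scalar multiple 11.33·|x - y| is also a metric: scaling by a positive constant preserves non-negativity, identity (d=0 ⟺ |x-y|=0 ⟺ x=y), symmetry, and the triangle inequality.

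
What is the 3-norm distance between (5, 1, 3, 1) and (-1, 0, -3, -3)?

(Σ|x_i - y_i|^3)^(1/3) = (|5 - (-1)|^3 + |1 - 0|^3 + |3 - (-3)|^3 + |1 - (-3)|^3)^(1/3)
= (6^3 + 1^3 + 6^3 + 4^3)^(1/3) = (216 + 1 + 216 + 64)^(1/3) = (497)^(1/3) ≈ 7.9211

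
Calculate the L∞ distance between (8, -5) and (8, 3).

max(|x_i - y_i|) = max(|8 - 8|, |-5 - 3|) = max(0, 8) = 8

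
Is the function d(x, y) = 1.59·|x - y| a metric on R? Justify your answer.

Yes. Since |x - y| is a metric on R and 1.59 > 0, the positive scalar multiple 1.59·|x - y| is also a metric: scaling by a positive constant preserves non-negativity, identity (d=0 ⟺ |x-y|=0 ⟺ x=y), symmetry, and the triangle inequality.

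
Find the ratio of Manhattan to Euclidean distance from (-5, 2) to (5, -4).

L1 = |-5 - 5| + |2 - (-4)| = 10 + 6 = 16
L2 = √(10² + 6²) = √136 ≈ 11.6619
L1 ≥ L2 always (equality iff movement is along one axis); L1 > L2 here.
Ratio L1/L2 = 16/√136 ≈ 1.372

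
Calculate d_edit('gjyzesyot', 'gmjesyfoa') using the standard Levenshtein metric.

Let D[i][j] be the edit distance between the first i characters of 'gjyzesyot' and the first j characters of 'gmjesyfoa', with D[i][0] = i, D[0][j] = j, and D[i][j] = D[i-1][j-1] if the characters match, else 1 + min(D[i-1][j], D[i][j-1], D[i-1][j-1]). Filling the table (rows: prefixes of 'gjyzesyot', columns: prefixes of 'gmjesyfoa'):
     ε  g  m  j  e  s  y  f  o  a
  ε  0  1  2  3  4  5  6  7  8  9
  g  1  0  1  2  3  4  5  6  7  8
  j  2  1  1  1  2  3  4  5  6  7
  y  3  2  2  2  2  3  3  4  5  6
  z  4  3  3  3  3  3  4  4  5  6
  e  5  4  4  4  3  4  4  5  5  6
  s  6  5  5  5  4  3  4  5  6  6
  y  7  6  6  6  5  4  3  4  5  6
  o  8  7  7  7  6  5  4  4  4  5
  t  9  8  8  8  7  6  5  5  5  5
The bottom-right entry gives D[9][9] = 5, so no sequence of fewer than 5 edits works. Backtracking through the table gives one optimal edit sequence (5 edits):
  gjyzesyot → gyzesyot (del j @2)
  gyzesyot → gmzesyot (sub y→m @2)
  gmzesyot → gmjesyot (sub z→j @3)
  gmjesyot → gmjesyfot (ins f @7)
  gmjesyfot → gmjesyfoa (sub t→a @9)
Edit distance = 5.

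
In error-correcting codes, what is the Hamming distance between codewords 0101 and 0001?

Differing positions: 2. Hamming distance = 1.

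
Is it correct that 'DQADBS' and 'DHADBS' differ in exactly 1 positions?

Differing positions: 2. Hamming distance = 1, so the claim is true.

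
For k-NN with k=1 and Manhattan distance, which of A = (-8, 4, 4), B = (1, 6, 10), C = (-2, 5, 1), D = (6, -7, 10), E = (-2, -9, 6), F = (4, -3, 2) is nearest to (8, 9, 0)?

Distances: d(A) = 25, d(B) = 20, d(C) = 15, d(D) = 28, d(E) = 34, d(F) = 18. Nearest: C = (-2, 5, 1) with distance 15.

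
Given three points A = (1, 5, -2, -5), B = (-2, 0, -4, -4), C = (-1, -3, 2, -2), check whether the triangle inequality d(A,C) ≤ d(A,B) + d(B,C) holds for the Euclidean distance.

d(A,B) = √(3² + 5² + 2² + 1²) = √39 ≈ 6.245, d(B,C) = √(1² + 3² + 6² + 2²) = √50 ≈ 7.0711, d(A,C) = √(2² + 8² + 4² + 3²) = √93 ≈ 9.6437.
d(A,C) ≈ 9.6437 ≤ 6.245 + 7.0711 = 13.3161. Triangle inequality is satisfied.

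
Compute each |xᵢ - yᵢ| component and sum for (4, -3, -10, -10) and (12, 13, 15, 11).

Σ|x_i - y_i| = |4 - 12| + |-3 - 13| + |-10 - 15| + |-10 - 11| = 8 + 16 + 25 + 21 = 70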